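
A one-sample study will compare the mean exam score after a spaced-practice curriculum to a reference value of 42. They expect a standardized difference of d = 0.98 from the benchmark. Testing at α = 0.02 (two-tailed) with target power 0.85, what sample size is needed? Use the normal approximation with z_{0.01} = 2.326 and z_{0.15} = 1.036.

For a one-sample test: n = ((z_{α/2} + z_β) / d)².
z_{α/2} + z_β = 2.326 + 1.036 = 3.362.
n = (3.362 / 0.98)² = 3.431² = 11.77.
Round up.

n = 12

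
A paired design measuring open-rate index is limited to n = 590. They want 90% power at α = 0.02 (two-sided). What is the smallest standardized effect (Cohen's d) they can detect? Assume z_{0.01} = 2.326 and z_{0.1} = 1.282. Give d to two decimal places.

d_min ≈ 0.15

For a single sample (or paired design) of n = 590: d_min = (z_{α/2} + z_β)/√n.
z-sum = 2.326 + 1.282 = 3.608.
d_min = 3.608 / √590 = 3.608 / 24.290 = 0.149.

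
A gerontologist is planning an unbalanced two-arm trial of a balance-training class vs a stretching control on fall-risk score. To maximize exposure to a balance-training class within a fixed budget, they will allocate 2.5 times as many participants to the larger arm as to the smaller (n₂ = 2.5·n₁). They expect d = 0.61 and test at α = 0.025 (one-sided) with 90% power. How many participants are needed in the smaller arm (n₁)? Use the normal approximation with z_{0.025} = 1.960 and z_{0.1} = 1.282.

With allocation ratio k = n₂/n₁ = 2.5, Var(x̄₁−x̄₂) = σ²(1/n₁ + 1/(k·n₁)) = σ²·(k+1)/(k·n₁).
So n₁ = (1 + 1/k)·((z_{α} + z_β)/d)² = 1.400 × (3.242/0.61)².
n₁ = 1.400 × 28.25 = 39.5.
Round up: n₁ = 40, giving n₂ = 2.5 × 40 = 100.

n₁ = 40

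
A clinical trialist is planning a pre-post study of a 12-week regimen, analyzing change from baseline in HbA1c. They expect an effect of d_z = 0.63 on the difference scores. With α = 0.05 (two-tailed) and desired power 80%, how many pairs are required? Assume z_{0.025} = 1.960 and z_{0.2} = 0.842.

n = 20 pairs

For a paired (one-sample on differences) test: n = ((z_{α/2} + z_β) / d)².
z_{α/2} + z_β = 1.960 + 0.842 = 2.802.
n = (2.802 / 0.63)² = 4.448² = 19.78.
Round up.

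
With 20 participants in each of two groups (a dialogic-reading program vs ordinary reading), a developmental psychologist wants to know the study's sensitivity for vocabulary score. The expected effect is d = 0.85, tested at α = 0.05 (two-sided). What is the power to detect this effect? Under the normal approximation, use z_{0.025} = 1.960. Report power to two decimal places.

For two equal groups, power = Φ(d·√(n/2) − z_{α/2}).
d·√(n/2) = 0.85 × √(20/2) = 0.85 × 3.162 = 2.688.
z_β = 2.688 − 1.960 = 0.728.
Power = Φ(0.728) = 0.767.

power ≈ 0.77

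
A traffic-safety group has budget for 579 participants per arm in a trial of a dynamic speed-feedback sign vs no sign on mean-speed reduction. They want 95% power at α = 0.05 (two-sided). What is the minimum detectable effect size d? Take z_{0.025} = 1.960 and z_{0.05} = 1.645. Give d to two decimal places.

d_min ≈ 0.21

For two independent groups of n = 579 each: d_min = (z_{α/2} + z_β)·√(2/n).
z-sum = 1.960 + 1.645 = 3.605.
d_min = 3.605 × √(2/579) = 3.605 × 0.0588 = 0.212.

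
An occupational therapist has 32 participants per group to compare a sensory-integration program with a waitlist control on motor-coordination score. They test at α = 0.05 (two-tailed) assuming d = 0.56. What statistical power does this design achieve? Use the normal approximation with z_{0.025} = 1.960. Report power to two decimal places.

For two equal groups, power = Φ(d·√(n/2) − z_{α/2}).
d·√(n/2) = 0.56 × √(32/2) = 0.56 × 4.000 = 2.240.
z_β = 2.240 − 1.960 = 0.280.
Power = Φ(0.280) = 0.610.

power ≈ 0.61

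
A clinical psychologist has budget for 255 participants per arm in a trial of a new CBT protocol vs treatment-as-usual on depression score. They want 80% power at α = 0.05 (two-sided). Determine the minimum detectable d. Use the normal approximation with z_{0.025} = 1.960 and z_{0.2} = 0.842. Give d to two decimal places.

For two independent groups of n = 255 each: d_min = (z_{α/2} + z_β)·√(2/n).
z-sum = 1.960 + 0.842 = 2.802.
d_min = 2.802 × √(2/255) = 2.802 × 0.0886 = 0.248.

d_min ≈ 0.25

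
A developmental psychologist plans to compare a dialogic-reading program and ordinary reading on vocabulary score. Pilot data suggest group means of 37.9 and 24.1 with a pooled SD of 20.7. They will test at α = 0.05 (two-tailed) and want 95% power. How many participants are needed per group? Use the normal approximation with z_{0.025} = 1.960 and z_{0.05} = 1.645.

n = 59 per group

Cohen's d = |M₁ − M₂| / SD_pooled = |37.9 − 24.1| / 20.7 = 13.8 / 20.7 = 0.667.
For two independent groups with equal n: n = 2·((z_{α/2} + z_β) / d)².
z_{α/2} + z_β = 1.960 + 1.645 = 3.605.
n = 2 × (3.605 / 0.667)² = 2 × 5.405² = 2 × 29.21 = 58.4.
Round up to the next whole participant.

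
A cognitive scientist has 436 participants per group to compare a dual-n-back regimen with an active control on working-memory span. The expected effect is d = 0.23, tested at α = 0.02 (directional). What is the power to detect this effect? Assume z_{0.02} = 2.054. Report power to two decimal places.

For two equal groups, power = Φ(d·√(n/2) − z_{α}).
d·√(n/2) = 0.23 × √(436/2) = 0.23 × 14.765 = 3.396.
z_β = 3.396 − 2.054 = 1.342.
Power = Φ(1.342) = 0.910.

power ≈ 0.91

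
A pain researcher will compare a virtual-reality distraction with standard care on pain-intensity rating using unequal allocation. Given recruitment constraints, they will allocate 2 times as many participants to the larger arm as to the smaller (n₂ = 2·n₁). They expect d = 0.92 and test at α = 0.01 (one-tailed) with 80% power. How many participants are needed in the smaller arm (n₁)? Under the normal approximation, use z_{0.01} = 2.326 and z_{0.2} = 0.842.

With allocation ratio k = n₂/n₁ = 2, Var(x̄₁−x̄₂) = σ²(1/n₁ + 1/(k·n₁)) = σ²·(k+1)/(k·n₁).
So n₁ = (1 + 1/k)·((z_{α} + z_β)/d)² = 1.500 × (3.168/0.92)².
n₁ = 1.500 × 11.86 = 17.8.
Round up: n₁ = 18, giving n₂ = 2 × 18 = 36.

n₁ = 18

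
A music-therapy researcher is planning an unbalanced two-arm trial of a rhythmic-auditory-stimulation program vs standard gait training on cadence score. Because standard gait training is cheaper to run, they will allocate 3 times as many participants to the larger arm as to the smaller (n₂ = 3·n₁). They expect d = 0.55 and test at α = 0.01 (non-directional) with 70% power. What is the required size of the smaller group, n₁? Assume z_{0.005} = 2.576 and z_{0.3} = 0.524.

With allocation ratio k = n₂/n₁ = 3, Var(x̄₁−x̄₂) = σ²(1/n₁ + 1/(k·n₁)) = σ²·(k+1)/(k·n₁).
So n₁ = (1 + 1/k)·((z_{α/2} + z_β)/d)² = 1.333 × (3.100/0.55)².
n₁ = 1.333 × 31.77 = 42.4.
Round up: n₁ = 43, giving n₂ = 3 × 43 = 129.

n₁ = 43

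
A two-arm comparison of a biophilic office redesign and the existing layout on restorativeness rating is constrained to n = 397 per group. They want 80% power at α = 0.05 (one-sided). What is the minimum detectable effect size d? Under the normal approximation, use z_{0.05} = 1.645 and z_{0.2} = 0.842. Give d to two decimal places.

d_min ≈ 0.18

For two independent groups of n = 397 each: d_min = (z_{α} + z_β)·√(2/n).
z-sum = 1.645 + 0.842 = 2.487.
d_min = 2.487 × √(2/397) = 2.487 × 0.0710 = 0.177.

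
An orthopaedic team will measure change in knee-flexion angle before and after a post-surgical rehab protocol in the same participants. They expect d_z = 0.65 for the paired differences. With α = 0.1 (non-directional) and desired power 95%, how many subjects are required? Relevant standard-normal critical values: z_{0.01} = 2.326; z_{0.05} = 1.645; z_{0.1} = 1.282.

For a paired (one-sample on differences) test: n = ((z_{α/2} + z_β) / d)².
z_{α/2} + z_β = 1.645 + 1.645 = 3.290.
n = (3.290 / 0.65)² = 5.062² = 25.62.
Round up.

n = 26 pairs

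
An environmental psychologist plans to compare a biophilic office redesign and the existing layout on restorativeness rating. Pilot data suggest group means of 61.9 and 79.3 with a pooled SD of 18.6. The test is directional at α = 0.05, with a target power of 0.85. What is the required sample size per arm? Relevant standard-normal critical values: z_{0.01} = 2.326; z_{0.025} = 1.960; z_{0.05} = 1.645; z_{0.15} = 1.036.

Cohen's d = |M₁ − M₂| / SD_pooled = |61.9 − 79.3| / 18.6 = 17.4 / 18.6 = 0.935.
For two independent groups with equal n: n = 2·((z_{α} + z_β) / d)².
z_{α} + z_β = 1.645 + 1.036 = 2.681.
n = 2 × (2.681 / 0.935)² = 2 × 2.867² = 2 × 8.22 = 16.4.
Round up to the next whole participant.

n = 17 per group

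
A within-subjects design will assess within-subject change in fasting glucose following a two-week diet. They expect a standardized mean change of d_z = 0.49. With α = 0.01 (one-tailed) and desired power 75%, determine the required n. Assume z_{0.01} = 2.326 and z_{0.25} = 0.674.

For a paired (one-sample on differences) test: n = ((z_{α} + z_β) / d)².
z_{α} + z_β = 2.326 + 0.674 = 3.000.
n = (3.000 / 0.49)² = 6.122² = 37.48.
Round up.

n = 38 pairs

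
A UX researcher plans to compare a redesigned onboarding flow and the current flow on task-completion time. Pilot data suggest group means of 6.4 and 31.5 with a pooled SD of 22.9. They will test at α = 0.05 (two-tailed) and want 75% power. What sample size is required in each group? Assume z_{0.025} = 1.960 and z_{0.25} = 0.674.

Cohen's d = |M₁ − M₂| / SD_pooled = |6.4 − 31.5| / 22.9 = 25.1 / 22.9 = 1.096.
For two independent groups with equal n: n = 2·((z_{α/2} + z_β) / d)².
z_{α/2} + z_β = 1.960 + 0.674 = 2.634.
n = 2 × (2.634 / 1.096)² = 2 × 2.403² = 2 × 5.78 = 11.6.
Round up to the next whole participant.

n = 12 per group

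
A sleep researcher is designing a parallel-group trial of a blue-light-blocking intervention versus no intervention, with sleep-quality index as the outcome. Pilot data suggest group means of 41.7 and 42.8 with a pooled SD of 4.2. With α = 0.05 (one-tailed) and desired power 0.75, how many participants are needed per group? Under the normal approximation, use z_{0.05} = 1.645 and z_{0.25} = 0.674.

Cohen's d = |M₁ − M₂| / SD_pooled = |41.7 − 42.8| / 4.2 = 1.1 / 4.2 = 0.262.
For two independent groups with equal n: n = 2·((z_{α} + z_β) / d)².
z_{α} + z_β = 1.645 + 0.674 = 2.319.
n = 2 × (2.319 / 0.262)² = 2 × 8.851² = 2 × 78.34 = 156.7.
Round up to the next whole participant.

n = 157 per group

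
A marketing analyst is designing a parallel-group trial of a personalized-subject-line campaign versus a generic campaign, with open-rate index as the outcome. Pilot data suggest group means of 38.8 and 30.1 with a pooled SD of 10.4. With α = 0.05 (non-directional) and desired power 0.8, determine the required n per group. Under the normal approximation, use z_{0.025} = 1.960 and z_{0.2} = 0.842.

Cohen's d = |M₁ − M₂| / SD_pooled = |38.8 − 30.1| / 10.4 = 8.7 / 10.4 = 0.837.
For two independent groups with equal n: n = 2·((z_{α/2} + z_β) / d)².
z_{α/2} + z_β = 1.960 + 0.842 = 2.802.
n = 2 × (2.802 / 0.837)² = 2 × 3.348² = 2 × 11.21 = 22.4.
Round up to the next whole participant.

n = 23 per group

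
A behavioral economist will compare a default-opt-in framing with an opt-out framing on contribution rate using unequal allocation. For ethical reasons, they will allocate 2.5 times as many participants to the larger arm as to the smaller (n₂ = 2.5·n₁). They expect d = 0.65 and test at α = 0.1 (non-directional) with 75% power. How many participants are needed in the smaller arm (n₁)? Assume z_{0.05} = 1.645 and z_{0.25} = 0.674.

n₁ = 18

With allocation ratio k = n₂/n₁ = 2.5, Var(x̄₁−x̄₂) = σ²(1/n₁ + 1/(k·n₁)) = σ²·(k+1)/(k·n₁).
So n₁ = (1 + 1/k)·((z_{α/2} + z_β)/d)² = 1.400 × (2.319/0.65)².
n₁ = 1.400 × 12.73 = 17.8.
Round up: n₁ = 18, giving n₂ = 2.5 × 18 = 45.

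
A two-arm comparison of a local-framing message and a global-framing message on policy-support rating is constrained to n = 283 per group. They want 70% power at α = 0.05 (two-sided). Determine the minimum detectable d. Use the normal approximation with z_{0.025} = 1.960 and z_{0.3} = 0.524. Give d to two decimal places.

For two independent groups of n = 283 each: d_min = (z_{α/2} + z_β)·√(2/n).
z-sum = 1.960 + 0.524 = 2.484.
d_min = 2.484 × √(2/283) = 2.484 × 0.0841 = 0.209.

d_min ≈ 0.21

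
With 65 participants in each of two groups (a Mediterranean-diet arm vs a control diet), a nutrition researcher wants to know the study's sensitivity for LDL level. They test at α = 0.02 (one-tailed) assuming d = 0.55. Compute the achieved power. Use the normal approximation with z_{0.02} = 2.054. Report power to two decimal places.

power ≈ 0.86

For two equal groups, power = Φ(d·√(n/2) − z_{α}).
d·√(n/2) = 0.55 × √(65/2) = 0.55 × 5.701 = 3.135.
z_β = 3.135 − 2.054 = 1.081.
Power = Φ(1.081) = 0.860.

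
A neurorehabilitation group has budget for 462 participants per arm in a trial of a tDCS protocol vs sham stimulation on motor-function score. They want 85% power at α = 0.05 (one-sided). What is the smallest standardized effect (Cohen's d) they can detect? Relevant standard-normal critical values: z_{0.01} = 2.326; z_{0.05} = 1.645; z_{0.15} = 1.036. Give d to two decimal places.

For two independent groups of n = 462 each: d_min = (z_{α} + z_β)·√(2/n).
z-sum = 1.645 + 1.036 = 2.681.
d_min = 2.681 × √(2/462) = 2.681 × 0.0658 = 0.176.

d_min ≈ 0.18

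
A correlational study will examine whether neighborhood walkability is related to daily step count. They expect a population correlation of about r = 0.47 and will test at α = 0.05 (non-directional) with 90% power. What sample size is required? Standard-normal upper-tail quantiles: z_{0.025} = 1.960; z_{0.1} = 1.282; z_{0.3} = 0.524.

Fisher's z: C = ½·ln((1+r)/(1−r)) = ½·ln(2.7736) = 0.5101.
n = ((z_{α/2} + z_β)/C)² + 3.
(1.960 + 1.282) / 0.5101 = 3.242 / 0.5101 = 6.356.
n = 6.356² + 3 = 40.39 + 3 = 43.4.
Round up.

n = 44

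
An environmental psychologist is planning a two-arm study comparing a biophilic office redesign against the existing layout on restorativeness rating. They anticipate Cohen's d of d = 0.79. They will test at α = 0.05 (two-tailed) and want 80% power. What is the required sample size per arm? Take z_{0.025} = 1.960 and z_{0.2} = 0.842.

n = 26 per group

For two independent groups with equal n: n = 2·((z_{α/2} + z_β) / d)².
z_{α/2} + z_β = 1.960 + 0.842 = 2.802.
n = 2 × (2.802 / 0.79)² = 2 × 3.547² = 2 × 12.58 = 25.2.
Round up to the next whole participant.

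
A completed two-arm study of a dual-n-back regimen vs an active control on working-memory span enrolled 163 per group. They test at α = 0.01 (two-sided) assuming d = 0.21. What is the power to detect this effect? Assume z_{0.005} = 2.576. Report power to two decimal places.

For two equal groups, power = Φ(d·√(n/2) − z_{α/2}).
d·√(n/2) = 0.21 × √(163/2) = 0.21 × 9.028 = 1.896.
z_β = 1.896 − 2.576 = -0.680.
Power = Φ(-0.680) = 0.248.

power ≈ 0.25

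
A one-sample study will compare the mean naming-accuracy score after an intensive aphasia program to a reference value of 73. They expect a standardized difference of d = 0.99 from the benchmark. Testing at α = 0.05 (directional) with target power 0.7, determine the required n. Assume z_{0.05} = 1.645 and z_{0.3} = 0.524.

For a one-sample test: n = ((z_{α} + z_β) / d)².
z_{α} + z_β = 1.645 + 0.524 = 2.169.
n = (2.169 / 0.99)² = 2.191² = 4.80.
Round up.

n = 5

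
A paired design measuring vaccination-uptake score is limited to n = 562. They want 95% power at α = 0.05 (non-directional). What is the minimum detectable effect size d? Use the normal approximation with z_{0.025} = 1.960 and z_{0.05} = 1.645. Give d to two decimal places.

For a single sample (or paired design) of n = 562: d_min = (z_{α/2} + z_β)/√n.
z-sum = 1.960 + 1.645 = 3.605.
d_min = 3.605 / √562 = 3.605 / 23.707 = 0.152.

d_min ≈ 0.15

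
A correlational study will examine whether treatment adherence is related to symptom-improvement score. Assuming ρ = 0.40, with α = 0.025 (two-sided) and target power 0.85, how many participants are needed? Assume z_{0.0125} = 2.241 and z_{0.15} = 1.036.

Fisher's z: C = ½·ln((1+r)/(1−r)) = ½·ln(2.3333) = 0.4236.
n = ((z_{α/2} + z_β)/C)² + 3.
(2.241 + 1.036) / 0.4236 = 3.277 / 0.4236 = 7.736.
n = 7.736² + 3 = 59.85 + 3 = 62.8.
Round up.

n = 63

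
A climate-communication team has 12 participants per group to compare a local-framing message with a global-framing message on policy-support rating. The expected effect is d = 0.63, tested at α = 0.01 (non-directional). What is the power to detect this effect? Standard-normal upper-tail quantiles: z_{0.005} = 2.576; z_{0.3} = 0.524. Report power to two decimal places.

For two equal groups, power = Φ(d·√(n/2) − z_{α/2}).
d·√(n/2) = 0.63 × √(12/2) = 0.63 × 2.449 = 1.543.
z_β = 1.543 − 2.576 = -1.033.
Power = Φ(-1.033) = 0.151.

power ≈ 0.15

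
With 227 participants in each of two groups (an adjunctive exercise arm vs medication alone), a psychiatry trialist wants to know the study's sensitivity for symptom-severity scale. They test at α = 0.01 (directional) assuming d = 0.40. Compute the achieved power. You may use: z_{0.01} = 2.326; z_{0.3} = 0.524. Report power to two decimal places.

For two equal groups, power = Φ(d·√(n/2) − z_{α}).
d·√(n/2) = 0.40 × √(227/2) = 0.40 × 10.654 = 4.261.
z_β = 4.261 − 2.326 = 1.935.
Power = Φ(1.935) = 0.974.

power ≈ 0.97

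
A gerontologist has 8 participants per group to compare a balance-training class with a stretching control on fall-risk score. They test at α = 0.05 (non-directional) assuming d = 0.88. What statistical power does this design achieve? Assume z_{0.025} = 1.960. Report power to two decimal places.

For two equal groups, power = Φ(d·√(n/2) − z_{α/2}).
d·√(n/2) = 0.88 × √(8/2) = 0.88 × 2.000 = 1.760.
z_β = 1.760 − 1.960 = -0.200.
Power = Φ(-0.200) = 0.421.

power ≈ 0.42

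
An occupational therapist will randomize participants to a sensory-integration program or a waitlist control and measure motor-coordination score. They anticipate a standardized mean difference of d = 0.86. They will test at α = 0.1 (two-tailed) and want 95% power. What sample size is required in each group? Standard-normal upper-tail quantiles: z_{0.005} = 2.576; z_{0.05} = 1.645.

n = 30 per group

For two independent groups with equal n: n = 2·((z_{α/2} + z_β) / d)².
z_{α/2} + z_β = 1.645 + 1.645 = 3.290.
n = 2 × (3.290 / 0.86)² = 2 × 3.826² = 2 × 14.64 = 29.3.
Round up to the next whole participant.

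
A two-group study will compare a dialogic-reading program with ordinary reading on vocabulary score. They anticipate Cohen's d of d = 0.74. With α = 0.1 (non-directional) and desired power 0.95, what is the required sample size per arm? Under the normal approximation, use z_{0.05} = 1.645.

n = 40 per group

For two independent groups with equal n: n = 2·((z_{α/2} + z_β) / d)².
z_{α/2} + z_β = 1.645 + 1.645 = 3.290.
n = 2 × (3.290 / 0.74)² = 2 × 4.446² = 2 × 19.77 = 39.5.
Round up to the next whole participant.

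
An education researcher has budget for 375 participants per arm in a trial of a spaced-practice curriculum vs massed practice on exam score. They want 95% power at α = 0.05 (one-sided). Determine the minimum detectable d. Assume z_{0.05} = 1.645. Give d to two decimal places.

d_min ≈ 0.24

For two independent groups of n = 375 each: d_min = (z_{α} + z_β)·√(2/n).
z-sum = 1.645 + 1.645 = 3.290.
d_min = 3.290 × √(2/375) = 3.290 × 0.0730 = 0.240.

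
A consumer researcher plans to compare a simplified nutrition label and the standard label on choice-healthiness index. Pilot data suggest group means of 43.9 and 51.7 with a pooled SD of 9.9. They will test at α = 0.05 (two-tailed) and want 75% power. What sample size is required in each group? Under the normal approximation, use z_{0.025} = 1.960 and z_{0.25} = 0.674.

n = 23 per group

Cohen's d = |M₁ − M₂| / SD_pooled = |43.9 − 51.7| / 9.9 = 7.8 / 9.9 = 0.788.
For two independent groups with equal n: n = 2·((z_{α/2} + z_β) / d)².
z_{α/2} + z_β = 1.960 + 0.674 = 2.634.
n = 2 × (2.634 / 0.788)² = 2 × 3.343² = 2 × 11.17 = 22.3.
Round up to the next whole participant.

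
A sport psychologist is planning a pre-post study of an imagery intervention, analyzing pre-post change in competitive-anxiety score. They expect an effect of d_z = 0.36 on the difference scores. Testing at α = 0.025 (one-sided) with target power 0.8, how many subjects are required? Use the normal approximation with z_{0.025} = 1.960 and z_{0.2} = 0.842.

For a paired (one-sample on differences) test: n = ((z_{α} + z_β) / d)².
z_{α} + z_β = 1.960 + 0.842 = 2.802.
n = (2.802 / 0.36)² = 7.783² = 60.58.
Round up.

n = 61 pairs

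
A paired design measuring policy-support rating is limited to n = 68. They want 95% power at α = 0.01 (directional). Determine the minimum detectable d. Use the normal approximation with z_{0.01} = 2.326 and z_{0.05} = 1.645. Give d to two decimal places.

For a single sample (or paired design) of n = 68: d_min = (z_{α} + z_β)/√n.
z-sum = 2.326 + 1.645 = 3.971.
d_min = 3.971 / √68 = 3.971 / 8.246 = 0.482.

d_min ≈ 0.48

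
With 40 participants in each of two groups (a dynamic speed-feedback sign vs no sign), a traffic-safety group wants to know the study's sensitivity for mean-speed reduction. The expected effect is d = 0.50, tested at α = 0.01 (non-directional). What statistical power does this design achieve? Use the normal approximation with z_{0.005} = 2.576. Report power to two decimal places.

power ≈ 0.37

For two equal groups, power = Φ(d·√(n/2) − z_{α/2}).
d·√(n/2) = 0.50 × √(40/2) = 0.50 × 4.472 = 2.236.
z_β = 2.236 − 2.576 = -0.340.
Power = Φ(-0.340) = 0.367.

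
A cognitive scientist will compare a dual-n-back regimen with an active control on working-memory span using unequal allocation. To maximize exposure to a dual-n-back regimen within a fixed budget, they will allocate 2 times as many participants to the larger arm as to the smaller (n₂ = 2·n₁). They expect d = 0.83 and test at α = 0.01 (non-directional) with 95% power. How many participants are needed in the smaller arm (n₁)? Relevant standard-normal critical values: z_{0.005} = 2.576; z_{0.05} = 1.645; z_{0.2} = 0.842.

n₁ = 39

With allocation ratio k = n₂/n₁ = 2, Var(x̄₁−x̄₂) = σ²(1/n₁ + 1/(k·n₁)) = σ²·(k+1)/(k·n₁).
So n₁ = (1 + 1/k)·((z_{α/2} + z_β)/d)² = 1.500 × (4.221/0.83)².
n₁ = 1.500 × 25.86 = 38.8.
Round up: n₁ = 39, giving n₂ = 2 × 39 = 78.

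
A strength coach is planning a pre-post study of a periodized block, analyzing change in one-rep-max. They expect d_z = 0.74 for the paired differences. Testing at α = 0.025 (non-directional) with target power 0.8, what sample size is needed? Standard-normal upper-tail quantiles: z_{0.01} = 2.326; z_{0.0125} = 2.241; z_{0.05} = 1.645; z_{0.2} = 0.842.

For a paired (one-sample on differences) test: n = ((z_{α/2} + z_β) / d)².
z_{α/2} + z_β = 2.241 + 0.842 = 3.083.
n = (3.083 / 0.74)² = 4.166² = 17.36.
Round up.

n = 18 pairs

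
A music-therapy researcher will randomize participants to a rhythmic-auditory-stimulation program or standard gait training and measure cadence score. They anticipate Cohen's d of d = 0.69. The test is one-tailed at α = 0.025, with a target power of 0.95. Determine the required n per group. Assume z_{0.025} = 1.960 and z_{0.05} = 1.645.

n = 55 per group

For two independent groups with equal n: n = 2·((z_{α} + z_β) / d)².
z_{α} + z_β = 1.960 + 1.645 = 3.605.
n = 2 × (3.605 / 0.69)² = 2 × 5.225² = 2 × 27.30 = 54.6.
Round up to the next whole participant.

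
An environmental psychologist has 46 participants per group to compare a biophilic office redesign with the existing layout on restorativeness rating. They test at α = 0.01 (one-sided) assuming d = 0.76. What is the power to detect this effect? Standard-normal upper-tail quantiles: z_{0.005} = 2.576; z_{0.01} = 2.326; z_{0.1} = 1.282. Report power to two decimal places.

power ≈ 0.91

For two equal groups, power = Φ(d·√(n/2) − z_{α}).
d·√(n/2) = 0.76 × √(46/2) = 0.76 × 4.796 = 3.645.
z_β = 3.645 − 2.326 = 1.319.
Power = Φ(1.319) = 0.906.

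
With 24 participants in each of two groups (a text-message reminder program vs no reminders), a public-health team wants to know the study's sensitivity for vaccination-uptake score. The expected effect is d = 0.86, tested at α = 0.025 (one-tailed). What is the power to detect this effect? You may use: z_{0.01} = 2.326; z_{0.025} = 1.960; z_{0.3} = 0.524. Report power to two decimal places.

For two equal groups, power = Φ(d·√(n/2) − z_{α}).
d·√(n/2) = 0.86 × √(24/2) = 0.86 × 3.464 = 2.979.
z_β = 2.979 − 1.960 = 1.019.
Power = Φ(1.019) = 0.846.

power ≈ 0.85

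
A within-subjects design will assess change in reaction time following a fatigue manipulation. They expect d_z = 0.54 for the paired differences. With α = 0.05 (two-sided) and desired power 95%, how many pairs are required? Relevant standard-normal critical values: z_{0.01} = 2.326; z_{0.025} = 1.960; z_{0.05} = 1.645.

n = 45 pairs

For a paired (one-sample on differences) test: n = ((z_{α/2} + z_β) / d)².
z_{α/2} + z_β = 1.960 + 1.645 = 3.605.
n = (3.605 / 0.54)² = 6.676² = 44.57.
Round up.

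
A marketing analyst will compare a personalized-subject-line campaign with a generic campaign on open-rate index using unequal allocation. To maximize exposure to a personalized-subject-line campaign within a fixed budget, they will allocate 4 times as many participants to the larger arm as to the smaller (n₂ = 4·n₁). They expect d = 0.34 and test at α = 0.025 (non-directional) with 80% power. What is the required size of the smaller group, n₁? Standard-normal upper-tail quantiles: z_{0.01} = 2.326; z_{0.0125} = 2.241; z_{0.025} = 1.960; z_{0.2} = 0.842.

With allocation ratio k = n₂/n₁ = 4, Var(x̄₁−x̄₂) = σ²(1/n₁ + 1/(k·n₁)) = σ²·(k+1)/(k·n₁).
So n₁ = (1 + 1/k)·((z_{α/2} + z_β)/d)² = 1.250 × (3.083/0.34)².
n₁ = 1.250 × 82.22 = 102.8.
Round up: n₁ = 103, giving n₂ = 4 × 103 = 412.

n₁ = 103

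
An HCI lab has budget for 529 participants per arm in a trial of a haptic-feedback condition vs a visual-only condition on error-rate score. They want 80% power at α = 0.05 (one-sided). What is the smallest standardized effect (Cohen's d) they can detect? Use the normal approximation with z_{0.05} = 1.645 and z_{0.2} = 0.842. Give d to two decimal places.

For two independent groups of n = 529 each: d_min = (z_{α} + z_β)·√(2/n).
z-sum = 1.645 + 0.842 = 2.487.
d_min = 2.487 × √(2/529) = 2.487 × 0.0615 = 0.153.

d_min ≈ 0.15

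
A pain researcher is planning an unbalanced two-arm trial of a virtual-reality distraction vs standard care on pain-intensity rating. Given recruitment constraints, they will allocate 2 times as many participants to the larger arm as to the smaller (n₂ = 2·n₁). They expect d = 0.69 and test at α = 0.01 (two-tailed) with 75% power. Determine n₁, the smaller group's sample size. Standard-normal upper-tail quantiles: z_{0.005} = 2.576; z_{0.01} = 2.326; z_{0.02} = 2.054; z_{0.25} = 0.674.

n₁ = 34

With allocation ratio k = n₂/n₁ = 2, Var(x̄₁−x̄₂) = σ²(1/n₁ + 1/(k·n₁)) = σ²·(k+1)/(k·n₁).
So n₁ = (1 + 1/k)·((z_{α/2} + z_β)/d)² = 1.500 × (3.250/0.69)².
n₁ = 1.500 × 22.19 = 33.3.
Round up: n₁ = 34, giving n₂ = 2 × 34 = 68.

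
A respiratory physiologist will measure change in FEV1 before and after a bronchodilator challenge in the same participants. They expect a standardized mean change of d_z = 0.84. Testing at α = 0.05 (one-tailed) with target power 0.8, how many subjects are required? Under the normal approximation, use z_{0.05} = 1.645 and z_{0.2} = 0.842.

n = 9 pairs

For a paired (one-sample on differences) test: n = ((z_{α} + z_β) / d)².
z_{α} + z_β = 1.645 + 0.842 = 2.487.
n = (2.487 / 0.84)² = 2.961² = 8.77.
Round up.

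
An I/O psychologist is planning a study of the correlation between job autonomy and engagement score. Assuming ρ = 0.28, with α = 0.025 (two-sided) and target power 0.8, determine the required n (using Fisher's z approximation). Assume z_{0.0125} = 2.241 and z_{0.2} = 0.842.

Fisher's z: C = ½·ln((1+r)/(1−r)) = ½·ln(1.7778) = 0.2877.
n = ((z_{α/2} + z_β)/C)² + 3.
(2.241 + 0.842) / 0.2877 = 3.083 / 0.2877 = 10.716.
n = 10.716² + 3 = 114.83 + 3 = 117.8.
Round up.

n = 118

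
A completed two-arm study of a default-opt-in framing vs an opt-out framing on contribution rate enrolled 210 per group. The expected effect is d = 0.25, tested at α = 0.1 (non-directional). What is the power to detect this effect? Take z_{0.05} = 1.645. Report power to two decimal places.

For two equal groups, power = Φ(d·√(n/2) − z_{α/2}).
d·√(n/2) = 0.25 × √(210/2) = 0.25 × 10.247 = 2.562.
z_β = 2.562 − 1.645 = 0.917.
Power = Φ(0.917) = 0.820.

power ≈ 0.82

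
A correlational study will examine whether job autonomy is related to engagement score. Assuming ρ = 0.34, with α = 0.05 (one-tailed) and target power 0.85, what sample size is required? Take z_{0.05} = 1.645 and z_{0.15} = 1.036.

Fisher's z: C = ½·ln((1+r)/(1−r)) = ½·ln(2.0303) = 0.3541.
n = ((z_{α} + z_β)/C)² + 3.
(1.645 + 1.036) / 0.3541 = 2.681 / 0.3541 = 7.571.
n = 7.571² + 3 = 57.32 + 3 = 60.3.
Round up.

n = 61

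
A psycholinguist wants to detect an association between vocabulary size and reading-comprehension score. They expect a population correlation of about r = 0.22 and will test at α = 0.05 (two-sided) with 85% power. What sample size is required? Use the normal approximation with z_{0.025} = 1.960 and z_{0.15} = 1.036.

Fisher's z: C = ½·ln((1+r)/(1−r)) = ½·ln(1.5641) = 0.2237.
n = ((z_{α/2} + z_β)/C)² + 3.
(1.960 + 1.036) / 0.2237 = 2.996 / 0.2237 = 13.393.
n = 13.393² + 3 = 179.37 + 3 = 182.4.
Round up.

n = 183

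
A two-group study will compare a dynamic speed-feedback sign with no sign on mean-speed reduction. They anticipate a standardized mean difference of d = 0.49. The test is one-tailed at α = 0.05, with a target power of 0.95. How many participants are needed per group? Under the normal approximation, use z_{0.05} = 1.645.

n = 91 per group

For two independent groups with equal n: n = 2·((z_{α} + z_β) / d)².
z_{α} + z_β = 1.645 + 1.645 = 3.290.
n = 2 × (3.290 / 0.49)² = 2 × 6.714² = 2 × 45.08 = 90.2.
Round up to the next whole participant.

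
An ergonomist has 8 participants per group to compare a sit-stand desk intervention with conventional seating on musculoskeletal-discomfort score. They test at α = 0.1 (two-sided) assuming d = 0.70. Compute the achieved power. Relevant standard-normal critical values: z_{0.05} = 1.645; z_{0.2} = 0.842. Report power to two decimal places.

power ≈ 0.40

For two equal groups, power = Φ(d·√(n/2) − z_{α/2}).
d·√(n/2) = 0.70 × √(8/2) = 0.70 × 2.000 = 1.400.
z_β = 1.400 − 1.645 = -0.245.
Power = Φ(-0.245) = 0.403.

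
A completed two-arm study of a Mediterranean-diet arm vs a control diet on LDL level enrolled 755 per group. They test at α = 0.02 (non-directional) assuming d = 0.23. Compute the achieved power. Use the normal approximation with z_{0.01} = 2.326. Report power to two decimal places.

power ≈ 0.98

For two equal groups, power = Φ(d·√(n/2) − z_{α/2}).
d·√(n/2) = 0.23 × √(755/2) = 0.23 × 19.429 = 4.469.
z_β = 4.469 − 2.326 = 2.143.
Power = Φ(2.143) = 0.984.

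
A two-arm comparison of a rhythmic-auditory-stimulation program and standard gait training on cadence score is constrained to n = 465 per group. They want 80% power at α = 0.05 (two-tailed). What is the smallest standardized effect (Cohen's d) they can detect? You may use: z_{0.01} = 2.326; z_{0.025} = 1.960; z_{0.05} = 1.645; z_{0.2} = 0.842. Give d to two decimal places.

d_min ≈ 0.18

For two independent groups of n = 465 each: d_min = (z_{α/2} + z_β)·√(2/n).
z-sum = 1.960 + 0.842 = 2.802.
d_min = 2.802 × √(2/465) = 2.802 × 0.0656 = 0.184.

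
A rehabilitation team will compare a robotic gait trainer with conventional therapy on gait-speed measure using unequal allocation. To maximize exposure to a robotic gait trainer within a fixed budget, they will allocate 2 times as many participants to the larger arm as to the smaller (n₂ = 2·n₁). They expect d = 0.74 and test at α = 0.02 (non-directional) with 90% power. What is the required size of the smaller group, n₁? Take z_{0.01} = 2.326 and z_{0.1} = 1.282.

With allocation ratio k = n₂/n₁ = 2, Var(x̄₁−x̄₂) = σ²(1/n₁ + 1/(k·n₁)) = σ²·(k+1)/(k·n₁).
So n₁ = (1 + 1/k)·((z_{α/2} + z_β)/d)² = 1.500 × (3.608/0.74)².
n₁ = 1.500 × 23.77 = 35.7.
Round up: n₁ = 36, giving n₂ = 2 × 36 = 72.

n₁ = 36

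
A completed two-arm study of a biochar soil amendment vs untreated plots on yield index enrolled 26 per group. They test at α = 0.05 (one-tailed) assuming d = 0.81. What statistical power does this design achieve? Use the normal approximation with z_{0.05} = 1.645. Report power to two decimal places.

power ≈ 0.90

For two equal groups, power = Φ(d·√(n/2) − z_{α}).
d·√(n/2) = 0.81 × √(26/2) = 0.81 × 3.606 = 2.920.
z_β = 2.920 − 1.645 = 1.275.
Power = Φ(1.275) = 0.899.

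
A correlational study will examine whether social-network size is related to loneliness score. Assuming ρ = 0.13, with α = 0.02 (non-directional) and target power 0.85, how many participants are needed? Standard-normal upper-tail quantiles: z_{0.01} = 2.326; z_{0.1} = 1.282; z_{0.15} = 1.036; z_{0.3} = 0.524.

n = 665

Fisher's z: C = ½·ln((1+r)/(1−r)) = ½·ln(1.2989) = 0.1307.
n = ((z_{α/2} + z_β)/C)² + 3.
(2.326 + 1.036) / 0.1307 = 3.362 / 0.1307 = 25.723.
n = 25.723² + 3 = 661.67 + 3 = 664.7.
Round up.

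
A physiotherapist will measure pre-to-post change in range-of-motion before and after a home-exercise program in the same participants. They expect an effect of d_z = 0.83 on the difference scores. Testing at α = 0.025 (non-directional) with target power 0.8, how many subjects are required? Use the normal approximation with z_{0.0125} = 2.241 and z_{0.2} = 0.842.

n = 14 pairs

For a paired (one-sample on differences) test: n = ((z_{α/2} + z_β) / d)².
z_{α/2} + z_β = 2.241 + 0.842 = 3.083.
n = (3.083 / 0.83)² = 3.714² = 13.80.
Round up.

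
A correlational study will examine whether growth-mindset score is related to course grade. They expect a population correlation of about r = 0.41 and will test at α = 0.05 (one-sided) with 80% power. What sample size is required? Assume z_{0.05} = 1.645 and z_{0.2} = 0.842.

n = 36

Fisher's z: C = ½·ln((1+r)/(1−r)) = ½·ln(2.3898) = 0.4356.
n = ((z_{α} + z_β)/C)² + 3.
(1.645 + 0.842) / 0.4356 = 2.487 / 0.4356 = 5.709.
n = 5.709² + 3 = 32.60 + 3 = 35.6.
Round up.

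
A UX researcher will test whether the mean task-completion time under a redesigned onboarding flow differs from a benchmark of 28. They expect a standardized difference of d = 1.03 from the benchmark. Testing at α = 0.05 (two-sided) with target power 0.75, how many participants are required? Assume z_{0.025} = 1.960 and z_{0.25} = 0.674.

For a one-sample test: n = ((z_{α/2} + z_β) / d)².
z_{α/2} + z_β = 1.960 + 0.674 = 2.634.
n = (2.634 / 1.03)² = 2.557² = 6.54.
Round up.

n = 7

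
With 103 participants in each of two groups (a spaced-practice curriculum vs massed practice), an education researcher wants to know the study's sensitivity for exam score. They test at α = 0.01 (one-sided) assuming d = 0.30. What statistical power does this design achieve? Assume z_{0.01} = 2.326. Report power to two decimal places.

For two equal groups, power = Φ(d·√(n/2) − z_{α}).
d·√(n/2) = 0.30 × √(103/2) = 0.30 × 7.176 = 2.153.
z_β = 2.153 − 2.326 = -0.173.
Power = Φ(-0.173) = 0.431.

power ≈ 0.43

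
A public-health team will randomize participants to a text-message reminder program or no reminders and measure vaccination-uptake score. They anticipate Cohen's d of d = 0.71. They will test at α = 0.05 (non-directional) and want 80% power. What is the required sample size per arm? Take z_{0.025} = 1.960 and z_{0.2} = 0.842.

n = 32 per group

For two independent groups with equal n: n = 2·((z_{α/2} + z_β) / d)².
z_{α/2} + z_β = 1.960 + 0.842 = 2.802.
n = 2 × (2.802 / 0.71)² = 2 × 3.946² = 2 × 15.57 = 31.1.
Round up to the next whole participant.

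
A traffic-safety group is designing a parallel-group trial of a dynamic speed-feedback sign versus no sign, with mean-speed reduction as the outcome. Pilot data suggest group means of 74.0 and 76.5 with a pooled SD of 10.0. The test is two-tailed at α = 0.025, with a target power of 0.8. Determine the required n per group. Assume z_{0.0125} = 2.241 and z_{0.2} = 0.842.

n = 305 per group

Cohen's d = |M₁ − M₂| / SD_pooled = |74.0 − 76.5| / 10.0 = 2.5 / 10.0 = 0.250.
For two independent groups with equal n: n = 2·((z_{α/2} + z_β) / d)².
z_{α/2} + z_β = 2.241 + 0.842 = 3.083.
n = 2 × (3.083 / 0.250)² = 2 × 12.332² = 2 × 152.08 = 304.2.
Round up to the next whole participant.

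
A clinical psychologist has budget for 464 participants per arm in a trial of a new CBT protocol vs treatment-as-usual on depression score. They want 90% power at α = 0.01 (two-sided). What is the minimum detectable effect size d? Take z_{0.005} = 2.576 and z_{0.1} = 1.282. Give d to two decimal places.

d_min ≈ 0.25

For two independent groups of n = 464 each: d_min = (z_{α/2} + z_β)·√(2/n).
z-sum = 2.576 + 1.282 = 3.858.
d_min = 3.858 × √(2/464) = 3.858 × 0.0657 = 0.253.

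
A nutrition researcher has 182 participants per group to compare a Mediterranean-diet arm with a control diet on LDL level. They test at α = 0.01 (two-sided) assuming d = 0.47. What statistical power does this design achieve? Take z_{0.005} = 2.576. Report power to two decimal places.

For two equal groups, power = Φ(d·√(n/2) − z_{α/2}).
d·√(n/2) = 0.47 × √(182/2) = 0.47 × 9.539 = 4.484.
z_β = 4.484 − 2.576 = 1.908.
Power = Φ(1.908) = 0.972.

power ≈ 0.97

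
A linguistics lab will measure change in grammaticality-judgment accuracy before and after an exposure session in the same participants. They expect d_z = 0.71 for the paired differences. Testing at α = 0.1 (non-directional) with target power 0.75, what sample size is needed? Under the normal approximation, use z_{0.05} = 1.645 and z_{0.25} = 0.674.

For a paired (one-sample on differences) test: n = ((z_{α/2} + z_β) / d)².
z_{α/2} + z_β = 1.645 + 0.674 = 2.319.
n = (2.319 / 0.71)² = 3.266² = 10.67.
Round up.

n = 11 pairs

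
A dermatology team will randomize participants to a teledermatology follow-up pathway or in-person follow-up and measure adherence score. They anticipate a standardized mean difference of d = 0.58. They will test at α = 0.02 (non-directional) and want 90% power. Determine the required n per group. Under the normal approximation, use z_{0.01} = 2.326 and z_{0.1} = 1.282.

For two independent groups with equal n: n = 2·((z_{α/2} + z_β) / d)².
z_{α/2} + z_β = 2.326 + 1.282 = 3.608.
n = 2 × (3.608 / 0.58)² = 2 × 6.221² = 2 × 38.70 = 77.4.
Round up to the next whole participant.

n = 78 per group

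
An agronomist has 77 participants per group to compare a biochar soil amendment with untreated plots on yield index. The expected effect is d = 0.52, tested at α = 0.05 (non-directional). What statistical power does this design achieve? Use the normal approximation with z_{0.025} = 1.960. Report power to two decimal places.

power ≈ 0.90

For two equal groups, power = Φ(d·√(n/2) − z_{α/2}).
d·√(n/2) = 0.52 × √(77/2) = 0.52 × 6.205 = 3.227.
z_β = 3.227 − 1.960 = 1.267.
Power = Φ(1.267) = 0.897.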